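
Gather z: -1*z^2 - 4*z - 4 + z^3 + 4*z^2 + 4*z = z^3 + 3*z^2 - 4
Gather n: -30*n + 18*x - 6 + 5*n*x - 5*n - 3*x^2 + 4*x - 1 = n*(5*x - 35) - 3*x^2 + 22*x - 7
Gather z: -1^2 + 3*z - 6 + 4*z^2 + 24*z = 4*z^2 + 27*z - 7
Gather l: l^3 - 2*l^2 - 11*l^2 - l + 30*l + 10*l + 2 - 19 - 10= l^3 - 13*l^2 + 39*l - 27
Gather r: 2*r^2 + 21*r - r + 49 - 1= 2*r^2 + 20*r + 48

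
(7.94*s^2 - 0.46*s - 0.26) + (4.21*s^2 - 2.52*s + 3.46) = 12.15*s^2 - 2.98*s + 3.2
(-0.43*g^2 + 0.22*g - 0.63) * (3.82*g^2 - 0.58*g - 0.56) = -1.6426*g^4 + 1.0898*g^3 - 2.2934*g^2 + 0.2422*g + 0.3528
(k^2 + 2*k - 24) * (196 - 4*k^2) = -4*k^4 - 8*k^3 + 292*k^2 + 392*k - 4704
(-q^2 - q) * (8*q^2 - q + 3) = -8*q^4 - 7*q^3 - 2*q^2 - 3*q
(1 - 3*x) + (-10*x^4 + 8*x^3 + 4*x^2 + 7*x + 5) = -10*x^4 + 8*x^3 + 4*x^2 + 4*x + 6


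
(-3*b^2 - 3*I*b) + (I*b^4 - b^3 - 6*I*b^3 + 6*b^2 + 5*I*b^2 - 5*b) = I*b^4 - b^3 - 6*I*b^3 + 3*b^2 + 5*I*b^2 - 5*b - 3*I*b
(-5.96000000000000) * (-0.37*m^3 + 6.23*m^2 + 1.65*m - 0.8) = 2.2052*m^3 - 37.1308*m^2 - 9.834*m + 4.768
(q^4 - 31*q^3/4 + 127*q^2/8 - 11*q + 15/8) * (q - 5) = q^5 - 51*q^4/4 + 437*q^3/8 - 723*q^2/8 + 455*q/8 - 75/8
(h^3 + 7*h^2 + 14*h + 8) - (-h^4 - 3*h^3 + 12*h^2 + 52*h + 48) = h^4 + 4*h^3 - 5*h^2 - 38*h - 40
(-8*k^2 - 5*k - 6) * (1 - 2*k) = 16*k^3 + 2*k^2 + 7*k - 6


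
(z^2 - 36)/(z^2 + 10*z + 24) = (z - 6)/(z + 4)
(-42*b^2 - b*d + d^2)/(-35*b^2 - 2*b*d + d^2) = (6*b + d)/(5*b + d)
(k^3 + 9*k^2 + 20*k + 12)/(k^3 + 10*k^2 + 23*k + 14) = (k + 6)/(k + 7)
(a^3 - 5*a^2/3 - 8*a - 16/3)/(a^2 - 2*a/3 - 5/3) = (3*a^2 - 8*a - 16)/(3*a - 5)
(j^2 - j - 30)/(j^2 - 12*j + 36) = (j + 5)/(j - 6)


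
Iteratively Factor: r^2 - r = (r)*(r - 1)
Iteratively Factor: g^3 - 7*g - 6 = (g + 2)*(g^2 - 2*g - 3) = (g + 1)*(g + 2)*(g - 3)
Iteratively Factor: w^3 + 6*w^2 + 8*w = (w + 2)*(w^2 + 4*w) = w*(w + 2)*(w + 4)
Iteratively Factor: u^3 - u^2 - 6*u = (u - 3)*(u^2 + 2*u) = (u - 3)*(u + 2)*(u)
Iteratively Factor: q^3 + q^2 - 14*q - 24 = (q + 3)*(q^2 - 2*q - 8) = (q + 2)*(q + 3)*(q - 4)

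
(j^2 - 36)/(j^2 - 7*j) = (j^2 - 36)/(j*(j - 7))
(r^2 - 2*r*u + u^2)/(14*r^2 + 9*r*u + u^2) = (r^2 - 2*r*u + u^2)/(14*r^2 + 9*r*u + u^2)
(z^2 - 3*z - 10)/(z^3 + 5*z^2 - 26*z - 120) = (z + 2)/(z^2 + 10*z + 24)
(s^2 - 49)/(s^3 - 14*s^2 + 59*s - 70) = (s + 7)/(s^2 - 7*s + 10)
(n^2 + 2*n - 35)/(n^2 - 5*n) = (n + 7)/n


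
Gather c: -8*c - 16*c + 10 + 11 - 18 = 3 - 24*c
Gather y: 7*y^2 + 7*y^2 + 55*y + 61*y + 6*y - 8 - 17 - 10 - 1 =14*y^2 + 122*y - 36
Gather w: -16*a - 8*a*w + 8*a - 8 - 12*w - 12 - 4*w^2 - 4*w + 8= -8*a - 4*w^2 + w*(-8*a - 16) - 12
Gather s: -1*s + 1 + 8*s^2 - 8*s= 8*s^2 - 9*s + 1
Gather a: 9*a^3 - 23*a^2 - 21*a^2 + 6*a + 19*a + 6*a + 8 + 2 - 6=9*a^3 - 44*a^2 + 31*a + 4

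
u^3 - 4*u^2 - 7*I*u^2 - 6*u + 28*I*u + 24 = (u - 4)*(u - 6*I)*(u - I)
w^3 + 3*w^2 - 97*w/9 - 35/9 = (w - 7/3)*(w + 1/3)*(w + 5)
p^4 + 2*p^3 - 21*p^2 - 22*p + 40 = (p - 4)*(p - 1)*(p + 2)*(p + 5)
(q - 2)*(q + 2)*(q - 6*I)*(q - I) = q^4 - 7*I*q^3 - 10*q^2 + 28*I*q + 24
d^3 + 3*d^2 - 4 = (d - 1)*(d + 2)^2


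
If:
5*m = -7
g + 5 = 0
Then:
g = -5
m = -7/5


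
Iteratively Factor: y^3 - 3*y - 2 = (y + 1)*(y^2 - y - 2) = (y + 1)^2*(y - 2)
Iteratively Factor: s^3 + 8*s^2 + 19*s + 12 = (s + 3)*(s^2 + 5*s + 4) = (s + 3)*(s + 4)*(s + 1)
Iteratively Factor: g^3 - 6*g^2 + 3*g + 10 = (g - 2)*(g^2 - 4*g - 5) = (g - 5)*(g - 2)*(g + 1)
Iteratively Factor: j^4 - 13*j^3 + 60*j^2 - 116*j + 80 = (j - 4)*(j^3 - 9*j^2 + 24*j - 20) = (j - 5)*(j - 4)*(j^2 - 4*j + 4) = (j - 5)*(j - 4)*(j - 2)*(j - 2)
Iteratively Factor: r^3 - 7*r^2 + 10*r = (r - 2)*(r^2 - 5*r) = (r - 5)*(r - 2)*(r)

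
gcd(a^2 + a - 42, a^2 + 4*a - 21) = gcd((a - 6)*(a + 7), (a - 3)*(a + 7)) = a + 7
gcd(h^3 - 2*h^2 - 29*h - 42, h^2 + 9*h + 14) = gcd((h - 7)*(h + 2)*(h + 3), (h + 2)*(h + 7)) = h + 2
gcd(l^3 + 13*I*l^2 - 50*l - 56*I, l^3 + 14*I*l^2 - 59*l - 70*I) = l^2 + 9*I*l - 14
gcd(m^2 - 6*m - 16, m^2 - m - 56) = m - 8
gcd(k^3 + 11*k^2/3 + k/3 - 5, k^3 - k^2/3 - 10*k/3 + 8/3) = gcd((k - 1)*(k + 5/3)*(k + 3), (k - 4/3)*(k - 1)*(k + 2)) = k - 1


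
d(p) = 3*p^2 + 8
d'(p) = 6*p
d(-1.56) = 15.30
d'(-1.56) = -9.36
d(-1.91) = 18.94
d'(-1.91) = -11.46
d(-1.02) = 11.12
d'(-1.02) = -6.12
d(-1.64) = 16.07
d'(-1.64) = -9.84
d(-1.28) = 12.92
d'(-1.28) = -7.68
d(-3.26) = 39.88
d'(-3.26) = -19.56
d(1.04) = 11.24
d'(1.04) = 6.24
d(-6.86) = 149.18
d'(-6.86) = -41.16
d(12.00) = 440.00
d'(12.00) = 72.00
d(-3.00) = 35.00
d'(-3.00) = -18.00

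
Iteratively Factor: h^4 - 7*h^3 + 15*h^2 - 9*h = (h - 3)*(h^3 - 4*h^2 + 3*h) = h*(h - 3)*(h^2 - 4*h + 3) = h*(h - 3)*(h - 1)*(h - 3)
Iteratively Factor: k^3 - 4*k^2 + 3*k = (k - 1)*(k^2 - 3*k) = (k - 3)*(k - 1)*(k)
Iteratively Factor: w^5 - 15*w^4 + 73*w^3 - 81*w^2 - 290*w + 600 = (w - 5)*(w^4 - 10*w^3 + 23*w^2 + 34*w - 120) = (w - 5)*(w - 3)*(w^3 - 7*w^2 + 2*w + 40) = (w - 5)*(w - 4)*(w - 3)*(w^2 - 3*w - 10) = (w - 5)*(w - 4)*(w - 3)*(w + 2)*(w - 5)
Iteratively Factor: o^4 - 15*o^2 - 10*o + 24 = (o + 3)*(o^3 - 3*o^2 - 6*o + 8) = (o - 4)*(o + 3)*(o^2 + o - 2) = (o - 4)*(o - 1)*(o + 3)*(o + 2)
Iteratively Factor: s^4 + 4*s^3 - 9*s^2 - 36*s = (s + 3)*(s^3 + s^2 - 12*s) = (s - 3)*(s + 3)*(s^2 + 4*s) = s*(s - 3)*(s + 3)*(s + 4)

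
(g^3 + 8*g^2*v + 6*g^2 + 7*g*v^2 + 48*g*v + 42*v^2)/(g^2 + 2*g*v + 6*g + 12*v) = (g^2 + 8*g*v + 7*v^2)/(g + 2*v)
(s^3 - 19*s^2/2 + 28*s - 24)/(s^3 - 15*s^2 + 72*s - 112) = (s - 3/2)/(s - 7)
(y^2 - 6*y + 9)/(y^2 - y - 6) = (y - 3)/(y + 2)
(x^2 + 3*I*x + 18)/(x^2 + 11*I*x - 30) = (x - 3*I)/(x + 5*I)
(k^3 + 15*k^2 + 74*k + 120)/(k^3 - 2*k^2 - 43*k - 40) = (k^2 + 10*k + 24)/(k^2 - 7*k - 8)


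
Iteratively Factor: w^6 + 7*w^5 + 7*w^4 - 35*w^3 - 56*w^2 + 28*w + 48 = (w - 1)*(w^5 + 8*w^4 + 15*w^3 - 20*w^2 - 76*w - 48) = (w - 1)*(w + 4)*(w^4 + 4*w^3 - w^2 - 16*w - 12) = (w - 1)*(w + 3)*(w + 4)*(w^3 + w^2 - 4*w - 4) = (w - 2)*(w - 1)*(w + 3)*(w + 4)*(w^2 + 3*w + 2) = (w - 2)*(w - 1)*(w + 2)*(w + 3)*(w + 4)*(w + 1)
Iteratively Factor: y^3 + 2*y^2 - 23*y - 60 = (y + 3)*(y^2 - y - 20) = (y + 3)*(y + 4)*(y - 5)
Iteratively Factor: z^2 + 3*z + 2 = (z + 1)*(z + 2)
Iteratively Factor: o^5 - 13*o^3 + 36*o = (o)*(o^4 - 13*o^2 + 36) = o*(o + 3)*(o^3 - 3*o^2 - 4*o + 12) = o*(o + 2)*(o + 3)*(o^2 - 5*o + 6) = o*(o - 2)*(o + 2)*(o + 3)*(o - 3)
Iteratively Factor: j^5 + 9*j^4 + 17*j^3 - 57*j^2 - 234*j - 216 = (j + 4)*(j^4 + 5*j^3 - 3*j^2 - 45*j - 54) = (j + 2)*(j + 4)*(j^3 + 3*j^2 - 9*j - 27) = (j + 2)*(j + 3)*(j + 4)*(j^2 - 9) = (j + 2)*(j + 3)^2*(j + 4)*(j - 3)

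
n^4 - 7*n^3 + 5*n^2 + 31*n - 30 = (n - 5)*(n - 3)*(n - 1)*(n + 2)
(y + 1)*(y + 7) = y^2 + 8*y + 7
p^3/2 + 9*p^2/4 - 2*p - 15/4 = (p/2 + 1/2)*(p - 3/2)*(p + 5)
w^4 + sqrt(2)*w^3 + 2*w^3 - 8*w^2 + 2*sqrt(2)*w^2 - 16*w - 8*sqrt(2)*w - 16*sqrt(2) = (w + 2)*(w - 2*sqrt(2))*(w + sqrt(2))*(w + 2*sqrt(2))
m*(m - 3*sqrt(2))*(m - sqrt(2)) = m^3 - 4*sqrt(2)*m^2 + 6*m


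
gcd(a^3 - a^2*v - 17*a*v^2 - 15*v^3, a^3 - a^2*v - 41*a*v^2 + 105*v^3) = -a + 5*v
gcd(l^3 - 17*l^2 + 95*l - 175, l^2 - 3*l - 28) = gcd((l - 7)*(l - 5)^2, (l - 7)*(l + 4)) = l - 7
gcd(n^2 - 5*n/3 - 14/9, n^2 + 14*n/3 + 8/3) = n + 2/3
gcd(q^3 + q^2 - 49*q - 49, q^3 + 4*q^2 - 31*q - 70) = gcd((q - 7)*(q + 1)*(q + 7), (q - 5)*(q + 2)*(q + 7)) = q + 7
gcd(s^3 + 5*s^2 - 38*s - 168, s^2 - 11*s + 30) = s - 6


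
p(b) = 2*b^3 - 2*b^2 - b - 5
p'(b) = 6*b^2 - 4*b - 1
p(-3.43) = -105.81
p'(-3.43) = 83.31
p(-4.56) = -231.66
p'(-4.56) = 142.00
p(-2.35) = -39.65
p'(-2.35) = 41.54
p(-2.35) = -39.65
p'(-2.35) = 41.54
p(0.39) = -5.58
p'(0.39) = -1.65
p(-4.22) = -186.70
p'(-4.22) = 122.73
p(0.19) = -5.25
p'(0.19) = -1.54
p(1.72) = -2.46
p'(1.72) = 9.87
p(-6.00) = -503.00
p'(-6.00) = 239.00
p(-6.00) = -503.00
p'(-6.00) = 239.00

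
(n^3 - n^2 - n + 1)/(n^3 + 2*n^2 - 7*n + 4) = (n + 1)/(n + 4)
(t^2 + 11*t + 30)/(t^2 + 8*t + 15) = (t + 6)/(t + 3)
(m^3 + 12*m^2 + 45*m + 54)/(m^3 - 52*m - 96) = (m^2 + 6*m + 9)/(m^2 - 6*m - 16)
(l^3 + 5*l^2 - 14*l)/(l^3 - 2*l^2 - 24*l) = (-l^2 - 5*l + 14)/(-l^2 + 2*l + 24)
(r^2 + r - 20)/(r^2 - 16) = (r + 5)/(r + 4)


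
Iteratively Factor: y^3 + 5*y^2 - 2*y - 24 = (y + 3)*(y^2 + 2*y - 8) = (y - 2)*(y + 3)*(y + 4)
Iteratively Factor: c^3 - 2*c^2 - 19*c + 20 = (c + 4)*(c^2 - 6*c + 5) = (c - 1)*(c + 4)*(c - 5)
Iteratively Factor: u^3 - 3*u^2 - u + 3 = (u - 3)*(u^2 - 1) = (u - 3)*(u + 1)*(u - 1)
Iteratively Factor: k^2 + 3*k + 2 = (k + 1)*(k + 2)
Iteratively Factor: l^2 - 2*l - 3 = (l - 3)*(l + 1)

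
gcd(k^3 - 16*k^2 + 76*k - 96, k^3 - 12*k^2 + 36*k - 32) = k^2 - 10*k + 16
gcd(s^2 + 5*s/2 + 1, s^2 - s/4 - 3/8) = s + 1/2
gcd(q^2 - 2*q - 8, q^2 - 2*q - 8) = q^2 - 2*q - 8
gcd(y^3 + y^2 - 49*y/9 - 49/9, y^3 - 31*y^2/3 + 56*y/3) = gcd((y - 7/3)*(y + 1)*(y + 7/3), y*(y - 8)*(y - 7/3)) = y - 7/3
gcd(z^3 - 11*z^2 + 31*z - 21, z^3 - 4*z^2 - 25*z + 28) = z^2 - 8*z + 7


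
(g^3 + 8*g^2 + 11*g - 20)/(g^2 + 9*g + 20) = g - 1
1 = 1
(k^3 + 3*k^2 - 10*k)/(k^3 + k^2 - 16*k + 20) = k/(k - 2)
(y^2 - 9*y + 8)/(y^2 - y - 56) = (y - 1)/(y + 7)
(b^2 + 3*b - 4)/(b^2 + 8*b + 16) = (b - 1)/(b + 4)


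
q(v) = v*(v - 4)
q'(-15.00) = -34.00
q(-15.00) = 285.00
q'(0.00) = -4.00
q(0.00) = 0.00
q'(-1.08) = -6.16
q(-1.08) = 5.49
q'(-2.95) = -9.90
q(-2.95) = 20.50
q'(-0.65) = -5.30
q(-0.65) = 3.02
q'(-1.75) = -7.50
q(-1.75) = 10.06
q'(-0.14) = -4.28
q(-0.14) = 0.58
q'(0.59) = -2.82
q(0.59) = -2.01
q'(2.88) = 1.76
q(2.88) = -3.23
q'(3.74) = 3.48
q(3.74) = -0.97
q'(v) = 2*v - 4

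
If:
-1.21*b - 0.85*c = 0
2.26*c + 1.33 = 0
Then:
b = 0.41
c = -0.59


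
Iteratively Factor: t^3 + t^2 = (t + 1)*(t^2) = t*(t + 1)*(t)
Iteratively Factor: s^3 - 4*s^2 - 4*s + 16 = (s - 2)*(s^2 - 2*s - 8) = (s - 2)*(s + 2)*(s - 4)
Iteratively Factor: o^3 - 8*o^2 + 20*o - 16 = (o - 2)*(o^2 - 6*o + 8) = (o - 4)*(o - 2)*(o - 2)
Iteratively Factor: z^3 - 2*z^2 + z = (z - 1)*(z^2 - z) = z*(z - 1)*(z - 1)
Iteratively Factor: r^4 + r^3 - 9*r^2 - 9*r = (r - 3)*(r^3 + 4*r^2 + 3*r) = (r - 3)*(r + 1)*(r^2 + 3*r) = r*(r - 3)*(r + 1)*(r + 3)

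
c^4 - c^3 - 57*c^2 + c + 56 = (c - 8)*(c - 1)*(c + 1)*(c + 7)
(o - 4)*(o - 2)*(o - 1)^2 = o^4 - 8*o^3 + 21*o^2 - 22*o + 8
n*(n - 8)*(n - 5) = n^3 - 13*n^2 + 40*n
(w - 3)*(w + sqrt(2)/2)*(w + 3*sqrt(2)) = w^3 - 3*w^2 + 7*sqrt(2)*w^2/2 - 21*sqrt(2)*w/2 + 3*w - 9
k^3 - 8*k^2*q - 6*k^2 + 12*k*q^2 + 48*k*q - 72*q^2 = (k - 6)*(k - 6*q)*(k - 2*q)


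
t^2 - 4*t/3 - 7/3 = (t - 7/3)*(t + 1)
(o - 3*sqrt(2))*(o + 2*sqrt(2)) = o^2 - sqrt(2)*o - 12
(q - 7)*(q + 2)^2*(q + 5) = q^4 + 2*q^3 - 39*q^2 - 148*q - 140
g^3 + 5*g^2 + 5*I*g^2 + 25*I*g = g*(g + 5)*(g + 5*I)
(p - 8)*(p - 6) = p^2 - 14*p + 48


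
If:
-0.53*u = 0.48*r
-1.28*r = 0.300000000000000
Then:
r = -0.23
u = 0.21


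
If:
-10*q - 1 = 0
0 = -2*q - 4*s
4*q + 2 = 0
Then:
No Solution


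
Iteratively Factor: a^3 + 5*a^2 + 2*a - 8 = (a + 4)*(a^2 + a - 2) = (a - 1)*(a + 4)*(a + 2)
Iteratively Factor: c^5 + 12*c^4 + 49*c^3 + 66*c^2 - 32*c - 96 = (c + 2)*(c^4 + 10*c^3 + 29*c^2 + 8*c - 48) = (c - 1)*(c + 2)*(c^3 + 11*c^2 + 40*c + 48) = (c - 1)*(c + 2)*(c + 4)*(c^2 + 7*c + 12) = (c - 1)*(c + 2)*(c + 4)^2*(c + 3)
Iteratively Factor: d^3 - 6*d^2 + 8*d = (d)*(d^2 - 6*d + 8) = d*(d - 2)*(d - 4)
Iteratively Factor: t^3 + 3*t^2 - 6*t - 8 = (t + 4)*(t^2 - t - 2) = (t - 2)*(t + 4)*(t + 1)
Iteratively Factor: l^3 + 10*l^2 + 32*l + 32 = (l + 4)*(l^2 + 6*l + 8) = (l + 2)*(l + 4)*(l + 4)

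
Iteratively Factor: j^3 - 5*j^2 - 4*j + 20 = (j - 5)*(j^2 - 4) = (j - 5)*(j + 2)*(j - 2)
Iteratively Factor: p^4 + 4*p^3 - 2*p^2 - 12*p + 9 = (p - 1)*(p^3 + 5*p^2 + 3*p - 9) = (p - 1)*(p + 3)*(p^2 + 2*p - 3) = (p - 1)*(p + 3)^2*(p - 1)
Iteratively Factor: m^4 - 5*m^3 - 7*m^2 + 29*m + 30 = (m + 1)*(m^3 - 6*m^2 - m + 30) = (m - 3)*(m + 1)*(m^2 - 3*m - 10) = (m - 3)*(m + 1)*(m + 2)*(m - 5)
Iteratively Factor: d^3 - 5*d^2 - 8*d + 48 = (d - 4)*(d^2 - d - 12) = (d - 4)*(d + 3)*(d - 4)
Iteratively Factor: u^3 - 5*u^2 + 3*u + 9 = (u - 3)*(u^2 - 2*u - 3) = (u - 3)*(u + 1)*(u - 3)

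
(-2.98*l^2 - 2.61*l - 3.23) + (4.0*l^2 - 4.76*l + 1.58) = 1.02*l^2 - 7.37*l - 1.65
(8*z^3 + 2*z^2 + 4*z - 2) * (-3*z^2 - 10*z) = -24*z^5 - 86*z^4 - 32*z^3 - 34*z^2 + 20*z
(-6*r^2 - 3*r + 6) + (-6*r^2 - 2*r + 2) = -12*r^2 - 5*r + 8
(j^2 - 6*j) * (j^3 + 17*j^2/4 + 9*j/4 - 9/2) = j^5 - 7*j^4/4 - 93*j^3/4 - 18*j^2 + 27*j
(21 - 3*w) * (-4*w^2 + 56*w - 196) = 12*w^3 - 252*w^2 + 1764*w - 4116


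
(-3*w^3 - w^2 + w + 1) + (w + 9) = -3*w^3 - w^2 + 2*w + 10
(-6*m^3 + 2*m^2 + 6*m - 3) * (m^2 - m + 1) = -6*m^5 + 8*m^4 - 2*m^3 - 7*m^2 + 9*m - 3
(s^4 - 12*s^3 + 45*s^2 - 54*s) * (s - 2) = s^5 - 14*s^4 + 69*s^3 - 144*s^2 + 108*s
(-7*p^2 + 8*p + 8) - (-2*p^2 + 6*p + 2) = -5*p^2 + 2*p + 6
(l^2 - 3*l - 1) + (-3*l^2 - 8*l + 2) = -2*l^2 - 11*l + 1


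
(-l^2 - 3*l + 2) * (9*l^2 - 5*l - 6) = -9*l^4 - 22*l^3 + 39*l^2 + 8*l - 12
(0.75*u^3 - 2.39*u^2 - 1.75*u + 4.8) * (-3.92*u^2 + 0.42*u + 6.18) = -2.94*u^5 + 9.6838*u^4 + 10.4912*u^3 - 34.3212*u^2 - 8.799*u + 29.664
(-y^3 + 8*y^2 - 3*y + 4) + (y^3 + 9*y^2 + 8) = 17*y^2 - 3*y + 12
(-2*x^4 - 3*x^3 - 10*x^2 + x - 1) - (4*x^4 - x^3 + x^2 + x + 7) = -6*x^4 - 2*x^3 - 11*x^2 - 8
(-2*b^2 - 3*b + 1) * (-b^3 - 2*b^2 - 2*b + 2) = 2*b^5 + 7*b^4 + 9*b^3 - 8*b + 2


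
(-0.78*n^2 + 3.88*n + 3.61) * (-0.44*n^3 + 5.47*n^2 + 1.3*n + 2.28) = 0.3432*n^5 - 5.9738*n^4 + 18.6212*n^3 + 23.0123*n^2 + 13.5394*n + 8.2308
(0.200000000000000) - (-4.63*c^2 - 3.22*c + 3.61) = 4.63*c^2 + 3.22*c - 3.41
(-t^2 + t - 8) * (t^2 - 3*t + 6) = -t^4 + 4*t^3 - 17*t^2 + 30*t - 48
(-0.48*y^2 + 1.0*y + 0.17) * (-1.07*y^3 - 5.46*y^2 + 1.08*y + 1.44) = 0.5136*y^5 + 1.5508*y^4 - 6.1603*y^3 - 0.5394*y^2 + 1.6236*y + 0.2448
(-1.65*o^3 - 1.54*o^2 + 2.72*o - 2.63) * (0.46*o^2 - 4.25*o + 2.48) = -0.759*o^5 + 6.3041*o^4 + 3.7042*o^3 - 16.589*o^2 + 17.9231*o - 6.5224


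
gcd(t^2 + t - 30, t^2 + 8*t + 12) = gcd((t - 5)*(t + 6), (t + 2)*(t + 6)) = t + 6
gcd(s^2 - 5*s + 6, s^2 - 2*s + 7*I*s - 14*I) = s - 2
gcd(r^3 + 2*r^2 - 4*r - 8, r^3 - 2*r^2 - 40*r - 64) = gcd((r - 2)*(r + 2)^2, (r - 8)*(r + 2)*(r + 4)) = r + 2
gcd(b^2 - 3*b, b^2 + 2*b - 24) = 1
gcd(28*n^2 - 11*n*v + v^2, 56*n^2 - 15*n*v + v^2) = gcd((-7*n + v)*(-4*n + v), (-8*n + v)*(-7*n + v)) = -7*n + v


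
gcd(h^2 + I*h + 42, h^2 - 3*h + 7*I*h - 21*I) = h + 7*I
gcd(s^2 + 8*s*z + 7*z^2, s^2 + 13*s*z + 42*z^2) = s + 7*z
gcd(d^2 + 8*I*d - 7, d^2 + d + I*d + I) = d + I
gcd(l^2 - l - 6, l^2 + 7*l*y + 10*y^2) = 1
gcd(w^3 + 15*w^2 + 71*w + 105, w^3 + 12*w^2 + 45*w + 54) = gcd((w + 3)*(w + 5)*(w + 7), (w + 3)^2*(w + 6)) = w + 3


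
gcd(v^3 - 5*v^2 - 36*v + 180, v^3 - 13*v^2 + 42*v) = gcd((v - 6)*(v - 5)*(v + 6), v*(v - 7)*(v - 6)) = v - 6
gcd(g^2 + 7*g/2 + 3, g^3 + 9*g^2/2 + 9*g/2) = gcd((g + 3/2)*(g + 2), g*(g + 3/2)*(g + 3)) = g + 3/2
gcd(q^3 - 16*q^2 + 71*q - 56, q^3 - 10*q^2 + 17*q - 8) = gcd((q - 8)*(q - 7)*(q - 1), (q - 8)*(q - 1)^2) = q^2 - 9*q + 8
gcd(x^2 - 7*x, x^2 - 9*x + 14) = x - 7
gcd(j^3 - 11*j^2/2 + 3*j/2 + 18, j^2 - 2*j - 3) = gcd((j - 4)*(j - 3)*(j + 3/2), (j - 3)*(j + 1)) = j - 3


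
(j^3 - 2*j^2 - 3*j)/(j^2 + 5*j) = (j^2 - 2*j - 3)/(j + 5)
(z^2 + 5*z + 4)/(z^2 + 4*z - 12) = (z^2 + 5*z + 4)/(z^2 + 4*z - 12)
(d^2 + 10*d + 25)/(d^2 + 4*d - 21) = (d^2 + 10*d + 25)/(d^2 + 4*d - 21)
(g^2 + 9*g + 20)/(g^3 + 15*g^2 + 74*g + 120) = 1/(g + 6)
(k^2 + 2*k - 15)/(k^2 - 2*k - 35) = (k - 3)/(k - 7)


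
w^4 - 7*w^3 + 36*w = w*(w - 6)*(w - 3)*(w + 2)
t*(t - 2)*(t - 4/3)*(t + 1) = t^4 - 7*t^3/3 - 2*t^2/3 + 8*t/3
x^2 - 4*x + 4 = (x - 2)^2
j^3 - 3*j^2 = j^2*(j - 3)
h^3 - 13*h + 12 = (h - 3)*(h - 1)*(h + 4)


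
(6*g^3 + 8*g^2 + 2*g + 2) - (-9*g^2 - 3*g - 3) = 6*g^3 + 17*g^2 + 5*g + 5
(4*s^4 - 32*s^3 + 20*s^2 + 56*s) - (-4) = 4*s^4 - 32*s^3 + 20*s^2 + 56*s + 4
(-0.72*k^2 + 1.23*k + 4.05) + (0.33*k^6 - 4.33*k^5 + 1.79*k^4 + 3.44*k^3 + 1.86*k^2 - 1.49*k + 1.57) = 0.33*k^6 - 4.33*k^5 + 1.79*k^4 + 3.44*k^3 + 1.14*k^2 - 0.26*k + 5.62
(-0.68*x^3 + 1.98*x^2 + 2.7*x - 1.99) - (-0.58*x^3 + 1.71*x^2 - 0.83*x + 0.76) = -0.1*x^3 + 0.27*x^2 + 3.53*x - 2.75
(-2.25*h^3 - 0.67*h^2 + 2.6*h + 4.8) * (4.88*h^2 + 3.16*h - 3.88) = -10.98*h^5 - 10.3796*h^4 + 19.3008*h^3 + 34.2396*h^2 + 5.08*h - 18.624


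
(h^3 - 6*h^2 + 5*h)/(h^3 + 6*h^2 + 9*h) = (h^2 - 6*h + 5)/(h^2 + 6*h + 9)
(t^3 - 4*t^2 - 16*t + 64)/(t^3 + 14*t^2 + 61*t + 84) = (t^2 - 8*t + 16)/(t^2 + 10*t + 21)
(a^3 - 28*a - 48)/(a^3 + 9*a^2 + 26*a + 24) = (a - 6)/(a + 3)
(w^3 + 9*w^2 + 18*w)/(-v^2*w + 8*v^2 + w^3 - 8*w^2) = w*(-w^2 - 9*w - 18)/(v^2*w - 8*v^2 - w^3 + 8*w^2)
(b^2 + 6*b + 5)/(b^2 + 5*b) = (b + 1)/b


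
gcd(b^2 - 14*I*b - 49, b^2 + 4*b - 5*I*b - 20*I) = 1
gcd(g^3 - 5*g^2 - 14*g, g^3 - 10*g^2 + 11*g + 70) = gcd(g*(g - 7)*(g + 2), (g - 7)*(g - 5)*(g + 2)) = g^2 - 5*g - 14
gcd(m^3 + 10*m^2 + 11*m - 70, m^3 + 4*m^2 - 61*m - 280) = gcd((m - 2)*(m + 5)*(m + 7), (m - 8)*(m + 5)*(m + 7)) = m^2 + 12*m + 35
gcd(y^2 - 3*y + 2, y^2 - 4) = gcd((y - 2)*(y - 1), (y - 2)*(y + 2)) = y - 2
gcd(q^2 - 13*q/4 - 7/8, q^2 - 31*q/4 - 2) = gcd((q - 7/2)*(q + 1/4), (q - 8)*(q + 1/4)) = q + 1/4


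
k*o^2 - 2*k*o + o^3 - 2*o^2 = o*(k + o)*(o - 2)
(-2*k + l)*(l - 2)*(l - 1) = -2*k*l^2 + 6*k*l - 4*k + l^3 - 3*l^2 + 2*l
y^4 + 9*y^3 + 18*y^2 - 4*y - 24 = (y - 1)*(y + 2)^2*(y + 6)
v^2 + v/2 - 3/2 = (v - 1)*(v + 3/2)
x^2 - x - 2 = (x - 2)*(x + 1)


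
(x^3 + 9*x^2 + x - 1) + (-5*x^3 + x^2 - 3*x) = -4*x^3 + 10*x^2 - 2*x - 1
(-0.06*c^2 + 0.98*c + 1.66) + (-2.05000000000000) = -0.06*c^2 + 0.98*c - 0.39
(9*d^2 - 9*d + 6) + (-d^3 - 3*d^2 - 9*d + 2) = -d^3 + 6*d^2 - 18*d + 8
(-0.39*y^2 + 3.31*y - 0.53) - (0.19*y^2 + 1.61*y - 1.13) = -0.58*y^2 + 1.7*y + 0.6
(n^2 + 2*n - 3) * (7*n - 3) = 7*n^3 + 11*n^2 - 27*n + 9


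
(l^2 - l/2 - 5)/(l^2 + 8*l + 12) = (l - 5/2)/(l + 6)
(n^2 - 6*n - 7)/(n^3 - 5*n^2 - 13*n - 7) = 1/(n + 1)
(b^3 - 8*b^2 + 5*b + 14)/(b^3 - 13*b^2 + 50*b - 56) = (b + 1)/(b - 4)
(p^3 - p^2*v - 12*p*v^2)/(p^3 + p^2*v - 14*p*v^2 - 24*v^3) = p/(p + 2*v)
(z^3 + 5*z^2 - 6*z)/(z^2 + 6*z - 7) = z*(z + 6)/(z + 7)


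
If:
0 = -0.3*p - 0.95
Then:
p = -3.17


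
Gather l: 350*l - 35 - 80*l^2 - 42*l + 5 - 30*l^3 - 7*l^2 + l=-30*l^3 - 87*l^2 + 309*l - 30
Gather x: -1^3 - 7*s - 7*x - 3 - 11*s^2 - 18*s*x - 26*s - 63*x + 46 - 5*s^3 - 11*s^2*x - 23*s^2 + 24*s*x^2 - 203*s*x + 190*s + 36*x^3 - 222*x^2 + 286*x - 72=-5*s^3 - 34*s^2 + 157*s + 36*x^3 + x^2*(24*s - 222) + x*(-11*s^2 - 221*s + 216) - 30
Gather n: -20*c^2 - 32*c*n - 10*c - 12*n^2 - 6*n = -20*c^2 - 10*c - 12*n^2 + n*(-32*c - 6)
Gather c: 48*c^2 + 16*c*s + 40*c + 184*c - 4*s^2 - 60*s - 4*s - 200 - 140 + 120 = 48*c^2 + c*(16*s + 224) - 4*s^2 - 64*s - 220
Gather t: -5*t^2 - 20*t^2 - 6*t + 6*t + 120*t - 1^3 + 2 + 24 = -25*t^2 + 120*t + 25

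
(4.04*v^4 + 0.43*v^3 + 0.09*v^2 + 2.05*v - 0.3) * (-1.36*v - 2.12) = -5.4944*v^5 - 9.1496*v^4 - 1.034*v^3 - 2.9788*v^2 - 3.938*v + 0.636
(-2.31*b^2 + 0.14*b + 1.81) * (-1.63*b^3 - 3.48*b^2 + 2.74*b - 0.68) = 3.7653*b^5 + 7.8106*b^4 - 9.7669*b^3 - 4.3444*b^2 + 4.8642*b - 1.2308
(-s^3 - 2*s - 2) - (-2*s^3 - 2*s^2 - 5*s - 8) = s^3 + 2*s^2 + 3*s + 6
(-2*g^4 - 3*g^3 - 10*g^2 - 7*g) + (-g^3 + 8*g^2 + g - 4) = -2*g^4 - 4*g^3 - 2*g^2 - 6*g - 4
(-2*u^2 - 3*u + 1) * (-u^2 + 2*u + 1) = 2*u^4 - u^3 - 9*u^2 - u + 1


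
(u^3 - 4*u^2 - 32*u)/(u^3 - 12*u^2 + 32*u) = (u + 4)/(u - 4)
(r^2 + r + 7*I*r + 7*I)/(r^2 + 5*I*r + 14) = (r + 1)/(r - 2*I)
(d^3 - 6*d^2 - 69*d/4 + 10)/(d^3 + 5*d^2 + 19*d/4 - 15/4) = (d - 8)/(d + 3)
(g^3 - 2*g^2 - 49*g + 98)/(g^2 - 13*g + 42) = (g^2 + 5*g - 14)/(g - 6)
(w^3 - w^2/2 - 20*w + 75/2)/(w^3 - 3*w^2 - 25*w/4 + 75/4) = 2*(w + 5)/(2*w + 5)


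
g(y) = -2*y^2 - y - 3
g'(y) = -4*y - 1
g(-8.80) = -149.08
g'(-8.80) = 34.20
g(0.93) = -5.66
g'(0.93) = -4.72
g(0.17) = -3.23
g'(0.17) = -1.68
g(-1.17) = -4.57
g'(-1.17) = 3.68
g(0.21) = -3.30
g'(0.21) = -1.84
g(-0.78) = -3.44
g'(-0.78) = 2.12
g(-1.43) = -5.66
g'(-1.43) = 4.72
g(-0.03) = -2.97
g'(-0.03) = -0.88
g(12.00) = -303.00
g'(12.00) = -49.00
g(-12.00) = -279.00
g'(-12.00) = 47.00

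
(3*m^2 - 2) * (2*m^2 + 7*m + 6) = 6*m^4 + 21*m^3 + 14*m^2 - 14*m - 12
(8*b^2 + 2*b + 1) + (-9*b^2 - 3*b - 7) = -b^2 - b - 6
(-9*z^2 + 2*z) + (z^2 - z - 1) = -8*z^2 + z - 1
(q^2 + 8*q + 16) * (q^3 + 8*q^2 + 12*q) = q^5 + 16*q^4 + 92*q^3 + 224*q^2 + 192*q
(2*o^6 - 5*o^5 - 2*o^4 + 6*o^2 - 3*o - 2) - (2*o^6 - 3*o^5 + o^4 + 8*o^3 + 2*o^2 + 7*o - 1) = -2*o^5 - 3*o^4 - 8*o^3 + 4*o^2 - 10*o - 1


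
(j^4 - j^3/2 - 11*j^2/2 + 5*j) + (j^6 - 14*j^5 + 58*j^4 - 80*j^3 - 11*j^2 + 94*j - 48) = j^6 - 14*j^5 + 59*j^4 - 161*j^3/2 - 33*j^2/2 + 99*j - 48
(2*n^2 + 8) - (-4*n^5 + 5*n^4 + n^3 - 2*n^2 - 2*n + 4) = 4*n^5 - 5*n^4 - n^3 + 4*n^2 + 2*n + 4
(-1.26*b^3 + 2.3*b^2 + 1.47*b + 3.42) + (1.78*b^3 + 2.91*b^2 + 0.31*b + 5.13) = 0.52*b^3 + 5.21*b^2 + 1.78*b + 8.55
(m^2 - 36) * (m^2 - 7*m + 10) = m^4 - 7*m^3 - 26*m^2 + 252*m - 360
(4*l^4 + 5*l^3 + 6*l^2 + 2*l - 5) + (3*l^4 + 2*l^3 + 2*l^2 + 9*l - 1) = 7*l^4 + 7*l^3 + 8*l^2 + 11*l - 6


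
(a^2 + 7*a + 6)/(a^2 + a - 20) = (a^2 + 7*a + 6)/(a^2 + a - 20)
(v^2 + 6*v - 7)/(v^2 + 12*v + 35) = (v - 1)/(v + 5)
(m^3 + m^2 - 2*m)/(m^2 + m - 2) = m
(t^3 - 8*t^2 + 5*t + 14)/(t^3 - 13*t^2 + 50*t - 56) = (t + 1)/(t - 4)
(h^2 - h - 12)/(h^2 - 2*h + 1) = (h^2 - h - 12)/(h^2 - 2*h + 1)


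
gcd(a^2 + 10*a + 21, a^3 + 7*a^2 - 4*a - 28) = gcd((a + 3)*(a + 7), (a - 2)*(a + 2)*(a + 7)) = a + 7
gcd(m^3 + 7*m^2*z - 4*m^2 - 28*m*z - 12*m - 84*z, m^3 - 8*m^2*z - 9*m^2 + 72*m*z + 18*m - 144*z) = m - 6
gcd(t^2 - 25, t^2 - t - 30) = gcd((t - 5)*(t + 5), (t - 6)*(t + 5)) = t + 5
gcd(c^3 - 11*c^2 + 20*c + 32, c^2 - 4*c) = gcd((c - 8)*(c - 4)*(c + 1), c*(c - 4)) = c - 4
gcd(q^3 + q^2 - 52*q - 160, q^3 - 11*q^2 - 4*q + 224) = q^2 - 4*q - 32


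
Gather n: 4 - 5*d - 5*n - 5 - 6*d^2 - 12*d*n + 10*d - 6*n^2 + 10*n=-6*d^2 + 5*d - 6*n^2 + n*(5 - 12*d) - 1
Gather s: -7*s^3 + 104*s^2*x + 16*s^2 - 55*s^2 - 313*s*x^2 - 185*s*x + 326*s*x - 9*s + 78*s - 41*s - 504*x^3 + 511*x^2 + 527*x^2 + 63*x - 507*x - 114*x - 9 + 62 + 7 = -7*s^3 + s^2*(104*x - 39) + s*(-313*x^2 + 141*x + 28) - 504*x^3 + 1038*x^2 - 558*x + 60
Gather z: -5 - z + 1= -z - 4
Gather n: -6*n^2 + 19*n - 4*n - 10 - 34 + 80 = -6*n^2 + 15*n + 36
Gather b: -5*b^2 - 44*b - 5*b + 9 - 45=-5*b^2 - 49*b - 36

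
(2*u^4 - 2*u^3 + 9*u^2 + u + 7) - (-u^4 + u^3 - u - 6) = 3*u^4 - 3*u^3 + 9*u^2 + 2*u + 13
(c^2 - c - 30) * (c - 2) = c^3 - 3*c^2 - 28*c + 60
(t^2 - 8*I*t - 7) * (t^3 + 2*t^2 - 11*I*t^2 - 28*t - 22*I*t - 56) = t^5 + 2*t^4 - 19*I*t^4 - 123*t^3 - 38*I*t^3 - 246*t^2 + 301*I*t^2 + 196*t + 602*I*t + 392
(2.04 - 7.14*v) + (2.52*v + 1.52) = 3.56 - 4.62*v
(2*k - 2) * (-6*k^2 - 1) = -12*k^3 + 12*k^2 - 2*k + 2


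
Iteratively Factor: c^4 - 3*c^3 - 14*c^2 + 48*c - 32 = (c - 1)*(c^3 - 2*c^2 - 16*c + 32) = (c - 2)*(c - 1)*(c^2 - 16) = (c - 2)*(c - 1)*(c + 4)*(c - 4)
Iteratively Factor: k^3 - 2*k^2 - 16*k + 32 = (k - 4)*(k^2 + 2*k - 8) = (k - 4)*(k - 2)*(k + 4)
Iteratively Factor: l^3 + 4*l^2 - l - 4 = (l + 4)*(l^2 - 1) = (l - 1)*(l + 4)*(l + 1)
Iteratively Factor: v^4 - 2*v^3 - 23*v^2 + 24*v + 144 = (v - 4)*(v^3 + 2*v^2 - 15*v - 36) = (v - 4)*(v + 3)*(v^2 - v - 12) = (v - 4)*(v + 3)^2*(v - 4)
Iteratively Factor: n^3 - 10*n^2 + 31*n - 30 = (n - 3)*(n^2 - 7*n + 10) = (n - 5)*(n - 3)*(n - 2)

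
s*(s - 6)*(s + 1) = s^3 - 5*s^2 - 6*s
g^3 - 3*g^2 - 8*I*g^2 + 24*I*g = g*(g - 3)*(g - 8*I)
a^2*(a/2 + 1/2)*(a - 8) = a^4/2 - 7*a^3/2 - 4*a^2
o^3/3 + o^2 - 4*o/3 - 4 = (o/3 + 1)*(o - 2)*(o + 2)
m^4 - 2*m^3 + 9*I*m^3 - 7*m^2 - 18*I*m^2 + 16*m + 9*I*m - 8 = (m - 1)^2*(m + I)*(m + 8*I)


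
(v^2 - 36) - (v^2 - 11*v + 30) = 11*v - 66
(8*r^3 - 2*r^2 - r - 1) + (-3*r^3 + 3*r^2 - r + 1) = 5*r^3 + r^2 - 2*r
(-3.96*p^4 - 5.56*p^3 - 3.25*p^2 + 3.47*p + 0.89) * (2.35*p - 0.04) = -9.306*p^5 - 12.9076*p^4 - 7.4151*p^3 + 8.2845*p^2 + 1.9527*p - 0.0356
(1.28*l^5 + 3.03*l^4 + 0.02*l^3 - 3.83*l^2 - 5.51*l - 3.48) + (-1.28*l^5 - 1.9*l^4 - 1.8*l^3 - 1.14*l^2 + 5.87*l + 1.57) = 1.13*l^4 - 1.78*l^3 - 4.97*l^2 + 0.36*l - 1.91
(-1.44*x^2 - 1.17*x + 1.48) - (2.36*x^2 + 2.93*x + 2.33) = -3.8*x^2 - 4.1*x - 0.85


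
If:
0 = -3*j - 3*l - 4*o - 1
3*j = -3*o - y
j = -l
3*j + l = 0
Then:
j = 0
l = 0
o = -1/4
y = 3/4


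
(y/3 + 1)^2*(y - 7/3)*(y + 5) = y^4/9 + 26*y^3/27 + 40*y^2/27 - 46*y/9 - 35/3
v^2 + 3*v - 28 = (v - 4)*(v + 7)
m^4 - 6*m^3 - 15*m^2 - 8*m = m*(m - 8)*(m + 1)^2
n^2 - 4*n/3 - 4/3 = (n - 2)*(n + 2/3)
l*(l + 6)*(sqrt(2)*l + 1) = sqrt(2)*l^3 + l^2 + 6*sqrt(2)*l^2 + 6*l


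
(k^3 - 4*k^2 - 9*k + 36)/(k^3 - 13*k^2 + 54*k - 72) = (k + 3)/(k - 6)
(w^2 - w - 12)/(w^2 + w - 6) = (w - 4)/(w - 2)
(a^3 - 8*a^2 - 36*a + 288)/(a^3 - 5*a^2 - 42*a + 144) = (a - 6)/(a - 3)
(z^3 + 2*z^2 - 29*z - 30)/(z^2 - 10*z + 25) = (z^2 + 7*z + 6)/(z - 5)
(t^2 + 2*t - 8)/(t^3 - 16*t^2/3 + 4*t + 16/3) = 3*(t + 4)/(3*t^2 - 10*t - 8)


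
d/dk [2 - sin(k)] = -cos(k)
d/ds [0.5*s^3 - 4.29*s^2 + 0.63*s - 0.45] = 1.5*s^2 - 8.58*s + 0.63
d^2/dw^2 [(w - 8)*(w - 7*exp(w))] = -7*w*exp(w) + 42*exp(w) + 2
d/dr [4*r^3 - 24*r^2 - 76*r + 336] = 12*r^2 - 48*r - 76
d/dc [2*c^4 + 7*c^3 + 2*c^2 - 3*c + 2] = 8*c^3 + 21*c^2 + 4*c - 3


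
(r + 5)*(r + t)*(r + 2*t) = r^3 + 3*r^2*t + 5*r^2 + 2*r*t^2 + 15*r*t + 10*t^2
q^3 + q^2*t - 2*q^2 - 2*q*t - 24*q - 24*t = (q - 6)*(q + 4)*(q + t)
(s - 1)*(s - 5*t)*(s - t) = s^3 - 6*s^2*t - s^2 + 5*s*t^2 + 6*s*t - 5*t^2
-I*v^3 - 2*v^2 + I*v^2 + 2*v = v*(v - 2*I)*(-I*v + I)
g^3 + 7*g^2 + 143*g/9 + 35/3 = (g + 5/3)*(g + 7/3)*(g + 3)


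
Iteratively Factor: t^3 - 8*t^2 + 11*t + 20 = (t + 1)*(t^2 - 9*t + 20) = (t - 4)*(t + 1)*(t - 5)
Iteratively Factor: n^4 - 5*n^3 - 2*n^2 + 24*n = (n)*(n^3 - 5*n^2 - 2*n + 24) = n*(n - 3)*(n^2 - 2*n - 8) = n*(n - 4)*(n - 3)*(n + 2)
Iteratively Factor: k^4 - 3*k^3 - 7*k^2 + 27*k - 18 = (k + 3)*(k^3 - 6*k^2 + 11*k - 6) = (k - 1)*(k + 3)*(k^2 - 5*k + 6) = (k - 2)*(k - 1)*(k + 3)*(k - 3)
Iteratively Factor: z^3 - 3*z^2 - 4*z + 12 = (z - 2)*(z^2 - z - 6) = (z - 2)*(z + 2)*(z - 3)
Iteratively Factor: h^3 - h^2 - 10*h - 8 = (h + 2)*(h^2 - 3*h - 4) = (h + 1)*(h + 2)*(h - 4)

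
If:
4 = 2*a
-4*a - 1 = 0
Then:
No Solution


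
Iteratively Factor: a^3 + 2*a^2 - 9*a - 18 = (a + 2)*(a^2 - 9) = (a - 3)*(a + 2)*(a + 3)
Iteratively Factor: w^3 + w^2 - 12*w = (w)*(w^2 + w - 12) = w*(w - 3)*(w + 4)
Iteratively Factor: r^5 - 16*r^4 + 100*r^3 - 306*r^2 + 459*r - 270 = (r - 5)*(r^4 - 11*r^3 + 45*r^2 - 81*r + 54) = (r - 5)*(r - 2)*(r^3 - 9*r^2 + 27*r - 27) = (r - 5)*(r - 3)*(r - 2)*(r^2 - 6*r + 9) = (r - 5)*(r - 3)^2*(r - 2)*(r - 3)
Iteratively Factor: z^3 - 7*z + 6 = (z - 1)*(z^2 + z - 6) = (z - 2)*(z - 1)*(z + 3)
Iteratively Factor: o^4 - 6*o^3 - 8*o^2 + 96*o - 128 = (o - 4)*(o^3 - 2*o^2 - 16*o + 32) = (o - 4)*(o + 4)*(o^2 - 6*o + 8) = (o - 4)*(o - 2)*(o + 4)*(o - 4)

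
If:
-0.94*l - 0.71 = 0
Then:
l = -0.76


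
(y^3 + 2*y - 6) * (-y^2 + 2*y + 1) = -y^5 + 2*y^4 - y^3 + 10*y^2 - 10*y - 6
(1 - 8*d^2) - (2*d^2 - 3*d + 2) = -10*d^2 + 3*d - 1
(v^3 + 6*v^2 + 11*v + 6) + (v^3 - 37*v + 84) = 2*v^3 + 6*v^2 - 26*v + 90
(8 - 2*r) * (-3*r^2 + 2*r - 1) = 6*r^3 - 28*r^2 + 18*r - 8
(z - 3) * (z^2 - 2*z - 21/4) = z^3 - 5*z^2 + 3*z/4 + 63/4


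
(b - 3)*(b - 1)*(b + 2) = b^3 - 2*b^2 - 5*b + 6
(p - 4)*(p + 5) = p^2 + p - 20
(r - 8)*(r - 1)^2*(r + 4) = r^4 - 6*r^3 - 23*r^2 + 60*r - 32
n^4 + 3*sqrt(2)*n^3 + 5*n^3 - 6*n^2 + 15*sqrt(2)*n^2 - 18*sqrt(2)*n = n*(n - 1)*(n + 6)*(n + 3*sqrt(2))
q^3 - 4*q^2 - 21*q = q*(q - 7)*(q + 3)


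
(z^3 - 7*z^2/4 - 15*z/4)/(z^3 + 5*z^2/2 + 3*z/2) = (4*z^2 - 7*z - 15)/(2*(2*z^2 + 5*z + 3))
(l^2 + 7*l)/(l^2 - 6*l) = (l + 7)/(l - 6)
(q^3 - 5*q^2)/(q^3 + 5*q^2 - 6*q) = q*(q - 5)/(q^2 + 5*q - 6)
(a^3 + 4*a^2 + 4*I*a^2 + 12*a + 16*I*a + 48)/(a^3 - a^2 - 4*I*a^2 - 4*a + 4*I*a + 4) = (a^2 + a*(4 + 6*I) + 24*I)/(a^2 + a*(-1 - 2*I) + 2*I)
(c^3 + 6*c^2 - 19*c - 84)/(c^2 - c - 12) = c + 7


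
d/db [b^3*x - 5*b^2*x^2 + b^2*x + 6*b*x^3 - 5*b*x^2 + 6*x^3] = x*(3*b^2 - 10*b*x + 2*b + 6*x^2 - 5*x)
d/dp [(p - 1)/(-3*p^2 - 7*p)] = (3*p^2 - 6*p - 7)/(p^2*(9*p^2 + 42*p + 49))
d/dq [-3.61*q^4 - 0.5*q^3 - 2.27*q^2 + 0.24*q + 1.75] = -14.44*q^3 - 1.5*q^2 - 4.54*q + 0.24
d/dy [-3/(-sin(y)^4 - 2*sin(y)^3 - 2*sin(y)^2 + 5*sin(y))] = 3*(-7*sin(y) + sin(3*y) + 3*cos(2*y) + 2)*cos(y)/((sin(y)^3 + 2*sin(y)^2 + 2*sin(y) - 5)^2*sin(y)^2)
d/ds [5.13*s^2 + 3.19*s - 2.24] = 10.26*s + 3.19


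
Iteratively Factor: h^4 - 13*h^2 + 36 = (h - 2)*(h^3 + 2*h^2 - 9*h - 18) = (h - 2)*(h + 3)*(h^2 - h - 6) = (h - 3)*(h - 2)*(h + 3)*(h + 2)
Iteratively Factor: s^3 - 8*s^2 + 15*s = (s - 3)*(s^2 - 5*s) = (s - 5)*(s - 3)*(s)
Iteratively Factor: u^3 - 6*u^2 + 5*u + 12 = (u - 3)*(u^2 - 3*u - 4) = (u - 3)*(u + 1)*(u - 4)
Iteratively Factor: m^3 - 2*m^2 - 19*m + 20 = (m + 4)*(m^2 - 6*m + 5) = (m - 1)*(m + 4)*(m - 5)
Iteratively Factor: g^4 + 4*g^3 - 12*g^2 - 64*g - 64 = (g + 2)*(g^3 + 2*g^2 - 16*g - 32) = (g + 2)*(g + 4)*(g^2 - 2*g - 8) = (g - 4)*(g + 2)*(g + 4)*(g + 2)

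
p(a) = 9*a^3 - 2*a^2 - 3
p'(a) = 27*a^2 - 4*a = a*(27*a - 4)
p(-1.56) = -42.03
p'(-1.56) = 71.95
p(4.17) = 614.83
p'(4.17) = 452.82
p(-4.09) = -652.22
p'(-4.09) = 468.02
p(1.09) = 6.28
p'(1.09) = 27.72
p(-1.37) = -29.90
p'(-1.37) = 56.16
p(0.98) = 3.55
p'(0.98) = 22.01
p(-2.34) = -129.27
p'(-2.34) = 157.20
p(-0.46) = -4.30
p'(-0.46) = 7.55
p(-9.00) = -6726.00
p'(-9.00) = 2223.00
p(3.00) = 222.00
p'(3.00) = 231.00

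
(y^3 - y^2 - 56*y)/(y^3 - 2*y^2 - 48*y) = (y + 7)/(y + 6)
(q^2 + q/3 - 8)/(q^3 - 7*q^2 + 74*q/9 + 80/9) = 3*(q + 3)/(3*q^2 - 13*q - 10)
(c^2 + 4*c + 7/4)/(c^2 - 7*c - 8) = (c^2 + 4*c + 7/4)/(c^2 - 7*c - 8)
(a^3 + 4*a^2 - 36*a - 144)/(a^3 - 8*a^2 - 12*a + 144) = (a + 6)/(a - 6)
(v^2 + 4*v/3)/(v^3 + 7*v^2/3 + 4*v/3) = 1/(v + 1)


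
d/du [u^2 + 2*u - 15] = 2*u + 2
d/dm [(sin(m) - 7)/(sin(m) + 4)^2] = (18 - sin(m))*cos(m)/(sin(m) + 4)^3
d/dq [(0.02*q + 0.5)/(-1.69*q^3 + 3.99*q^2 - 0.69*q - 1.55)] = (0.0676*q^3 + 2.4552*q^2 - 3.99*q + 0.314)/(2.8561*q^6 - 13.4862*q^5 + 18.2523*q^4 - 0.2672*q^3 - 11.8929*q^2 + 2.139*q + 2.4025)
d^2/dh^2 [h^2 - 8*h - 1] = 2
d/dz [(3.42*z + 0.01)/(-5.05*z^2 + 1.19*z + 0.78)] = (17.271*z^2 + 0.101*z + 2.6557)/(25.5025*z^4 - 12.019*z^3 - 6.4619*z^2 + 1.8564*z + 0.6084)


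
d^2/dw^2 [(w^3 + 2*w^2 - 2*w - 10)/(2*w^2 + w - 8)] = 2*(5*w^3 - 48*w^2 + 36*w - 58)/(8*w^6 + 12*w^5 - 90*w^4 - 95*w^3 + 360*w^2 + 192*w - 512)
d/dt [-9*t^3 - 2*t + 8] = -27*t^2 - 2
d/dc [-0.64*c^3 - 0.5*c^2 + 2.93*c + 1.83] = -1.92*c^2 - 1.0*c + 2.93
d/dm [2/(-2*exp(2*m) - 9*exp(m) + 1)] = (8*exp(m) + 18)*exp(m)/(2*exp(2*m) + 9*exp(m) - 1)^2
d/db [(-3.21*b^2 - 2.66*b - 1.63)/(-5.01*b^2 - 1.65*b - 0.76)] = (-8.0301*b^2 - 11.4534*b - 0.667899999999999)/(25.1001*b^4 + 16.533*b^3 + 10.3377*b^2 + 2.508*b + 0.5776)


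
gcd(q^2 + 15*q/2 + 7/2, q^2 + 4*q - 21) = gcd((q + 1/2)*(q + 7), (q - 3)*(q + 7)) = q + 7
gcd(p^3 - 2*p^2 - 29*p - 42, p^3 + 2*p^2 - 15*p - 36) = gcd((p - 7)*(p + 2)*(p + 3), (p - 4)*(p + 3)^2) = p + 3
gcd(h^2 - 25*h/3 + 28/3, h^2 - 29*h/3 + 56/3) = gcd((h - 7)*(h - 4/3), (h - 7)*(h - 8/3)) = h - 7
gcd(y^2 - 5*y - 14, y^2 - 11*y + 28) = y - 7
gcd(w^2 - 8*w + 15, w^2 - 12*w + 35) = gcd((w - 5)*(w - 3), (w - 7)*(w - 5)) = w - 5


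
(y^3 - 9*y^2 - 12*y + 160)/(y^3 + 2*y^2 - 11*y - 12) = (y^2 - 13*y + 40)/(y^2 - 2*y - 3)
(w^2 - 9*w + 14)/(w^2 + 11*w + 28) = (w^2 - 9*w + 14)/(w^2 + 11*w + 28)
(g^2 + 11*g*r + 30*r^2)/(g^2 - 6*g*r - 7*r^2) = (-g^2 - 11*g*r - 30*r^2)/(-g^2 + 6*g*r + 7*r^2)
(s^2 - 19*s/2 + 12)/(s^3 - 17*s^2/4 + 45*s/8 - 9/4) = 4*(s - 8)/(4*s^2 - 11*s + 6)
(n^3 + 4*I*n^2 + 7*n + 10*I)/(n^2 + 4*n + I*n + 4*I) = (n^2 + 3*I*n + 10)/(n + 4)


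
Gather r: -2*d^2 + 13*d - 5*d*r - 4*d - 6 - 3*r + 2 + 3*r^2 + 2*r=-2*d^2 + 9*d + 3*r^2 + r*(-5*d - 1) - 4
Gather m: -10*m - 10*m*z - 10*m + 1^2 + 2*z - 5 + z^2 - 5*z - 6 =m*(-10*z - 20) + z^2 - 3*z - 10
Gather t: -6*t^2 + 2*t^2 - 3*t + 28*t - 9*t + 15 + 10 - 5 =-4*t^2 + 16*t + 20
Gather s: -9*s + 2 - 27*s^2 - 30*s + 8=-27*s^2 - 39*s + 10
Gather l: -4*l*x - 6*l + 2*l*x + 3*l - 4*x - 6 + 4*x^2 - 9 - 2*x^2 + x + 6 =l*(-2*x - 3) + 2*x^2 - 3*x - 9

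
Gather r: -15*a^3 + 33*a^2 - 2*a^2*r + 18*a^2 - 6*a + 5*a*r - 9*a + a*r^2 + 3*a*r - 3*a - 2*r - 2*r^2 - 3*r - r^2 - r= -15*a^3 + 51*a^2 - 18*a + r^2*(a - 3) + r*(-2*a^2 + 8*a - 6)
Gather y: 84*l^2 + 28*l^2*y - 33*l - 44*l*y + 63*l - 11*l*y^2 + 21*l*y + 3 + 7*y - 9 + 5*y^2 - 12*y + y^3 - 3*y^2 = 84*l^2 + 30*l + y^3 + y^2*(2 - 11*l) + y*(28*l^2 - 23*l - 5) - 6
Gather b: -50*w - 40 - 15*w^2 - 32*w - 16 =-15*w^2 - 82*w - 56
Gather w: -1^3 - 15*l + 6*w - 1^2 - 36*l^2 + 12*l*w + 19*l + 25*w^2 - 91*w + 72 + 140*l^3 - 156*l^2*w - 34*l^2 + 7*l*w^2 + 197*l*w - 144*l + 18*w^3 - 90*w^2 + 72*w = 140*l^3 - 70*l^2 - 140*l + 18*w^3 + w^2*(7*l - 65) + w*(-156*l^2 + 209*l - 13) + 70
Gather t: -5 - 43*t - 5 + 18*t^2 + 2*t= 18*t^2 - 41*t - 10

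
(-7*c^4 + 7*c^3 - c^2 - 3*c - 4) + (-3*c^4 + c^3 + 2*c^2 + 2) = -10*c^4 + 8*c^3 + c^2 - 3*c - 2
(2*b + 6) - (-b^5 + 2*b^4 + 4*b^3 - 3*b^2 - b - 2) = b^5 - 2*b^4 - 4*b^3 + 3*b^2 + 3*b + 8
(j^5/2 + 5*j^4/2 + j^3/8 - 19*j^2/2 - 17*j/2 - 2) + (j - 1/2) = j^5/2 + 5*j^4/2 + j^3/8 - 19*j^2/2 - 15*j/2 - 5/2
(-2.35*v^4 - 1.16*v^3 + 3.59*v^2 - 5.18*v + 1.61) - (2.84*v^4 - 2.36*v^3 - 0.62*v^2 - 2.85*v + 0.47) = -5.19*v^4 + 1.2*v^3 + 4.21*v^2 - 2.33*v + 1.14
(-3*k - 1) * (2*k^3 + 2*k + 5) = -6*k^4 - 2*k^3 - 6*k^2 - 17*k - 5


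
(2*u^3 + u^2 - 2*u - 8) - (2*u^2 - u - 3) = 2*u^3 - u^2 - u - 5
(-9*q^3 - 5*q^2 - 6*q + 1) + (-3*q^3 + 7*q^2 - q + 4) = -12*q^3 + 2*q^2 - 7*q + 5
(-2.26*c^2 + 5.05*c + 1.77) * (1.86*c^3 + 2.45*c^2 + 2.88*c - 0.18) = -4.2036*c^5 + 3.856*c^4 + 9.1559*c^3 + 19.2873*c^2 + 4.1886*c - 0.3186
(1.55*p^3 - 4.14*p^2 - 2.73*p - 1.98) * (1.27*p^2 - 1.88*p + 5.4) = 1.9685*p^5 - 8.1718*p^4 + 12.6861*p^3 - 19.7382*p^2 - 11.0196*p - 10.692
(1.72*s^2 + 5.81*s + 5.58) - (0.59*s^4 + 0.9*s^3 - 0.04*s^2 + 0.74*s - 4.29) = -0.59*s^4 - 0.9*s^3 + 1.76*s^2 + 5.07*s + 9.87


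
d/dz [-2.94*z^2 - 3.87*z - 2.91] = -5.88*z - 3.87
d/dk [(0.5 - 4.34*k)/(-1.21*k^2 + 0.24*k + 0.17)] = (-5.2514*k^2 + 1.21*k - 0.8578)/(1.4641*k^4 - 0.5808*k^3 - 0.3538*k^2 + 0.0816*k + 0.0289)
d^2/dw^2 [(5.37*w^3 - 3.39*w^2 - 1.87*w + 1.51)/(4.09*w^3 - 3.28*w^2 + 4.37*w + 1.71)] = (30.66273*w^6 - 763.567008*w^5 + 366.487722*w^4 + 202.586398*w^3 + 543.03372*w^2 - 161.943384*w + 82.733714)/(68.417929*w^9 - 164.604504*w^8 + 351.310959*w^7 - 301.218943*w^6 + 237.721635*w^5 + 50.657154*w^4 - 27.730576*w^3 + 69.193953*w^2 + 38.334951*w + 5.000211)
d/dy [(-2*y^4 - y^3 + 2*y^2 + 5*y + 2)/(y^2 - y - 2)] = (-4*y^5 + 5*y^4 + 18*y^3 - y^2 - 12*y - 8)/(y^4 - 2*y^3 - 3*y^2 + 4*y + 4)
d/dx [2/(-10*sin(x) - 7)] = 20*cos(x)/(10*sin(x) + 7)^2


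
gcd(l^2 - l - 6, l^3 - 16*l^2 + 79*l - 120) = l - 3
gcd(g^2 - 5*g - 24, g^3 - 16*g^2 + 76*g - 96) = g - 8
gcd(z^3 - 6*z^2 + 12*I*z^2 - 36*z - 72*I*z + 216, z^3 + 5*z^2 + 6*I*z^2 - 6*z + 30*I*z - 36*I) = z + 6*I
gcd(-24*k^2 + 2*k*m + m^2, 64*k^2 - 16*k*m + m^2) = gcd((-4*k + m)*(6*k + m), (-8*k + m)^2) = 1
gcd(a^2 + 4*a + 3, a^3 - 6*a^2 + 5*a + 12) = a + 1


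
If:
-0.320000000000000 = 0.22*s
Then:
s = -1.45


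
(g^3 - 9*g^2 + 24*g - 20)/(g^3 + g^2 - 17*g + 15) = (g^3 - 9*g^2 + 24*g - 20)/(g^3 + g^2 - 17*g + 15)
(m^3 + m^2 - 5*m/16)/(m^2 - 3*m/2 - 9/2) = m*(-16*m^2 - 16*m + 5)/(8*(-2*m^2 + 3*m + 9))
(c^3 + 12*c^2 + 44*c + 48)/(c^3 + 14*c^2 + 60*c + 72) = (c + 4)/(c + 6)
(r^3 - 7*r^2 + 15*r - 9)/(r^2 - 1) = (r^2 - 6*r + 9)/(r + 1)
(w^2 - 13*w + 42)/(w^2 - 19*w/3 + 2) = 3*(w - 7)/(3*w - 1)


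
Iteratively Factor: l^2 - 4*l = (l - 4)*(l)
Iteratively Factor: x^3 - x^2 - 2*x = (x - 2)*(x^2 + x) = x*(x - 2)*(x + 1)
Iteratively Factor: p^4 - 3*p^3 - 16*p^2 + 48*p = (p + 4)*(p^3 - 7*p^2 + 12*p) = (p - 4)*(p + 4)*(p^2 - 3*p) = p*(p - 4)*(p + 4)*(p - 3)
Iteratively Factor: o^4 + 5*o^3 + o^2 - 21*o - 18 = (o - 2)*(o^3 + 7*o^2 + 15*o + 9) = (o - 2)*(o + 1)*(o^2 + 6*o + 9) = (o - 2)*(o + 1)*(o + 3)*(o + 3)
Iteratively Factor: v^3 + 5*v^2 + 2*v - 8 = (v - 1)*(v^2 + 6*v + 8) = (v - 1)*(v + 2)*(v + 4)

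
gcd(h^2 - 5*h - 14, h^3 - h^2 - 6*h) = h + 2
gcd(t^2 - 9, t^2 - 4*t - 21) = t + 3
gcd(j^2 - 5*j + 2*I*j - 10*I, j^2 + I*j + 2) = j + 2*I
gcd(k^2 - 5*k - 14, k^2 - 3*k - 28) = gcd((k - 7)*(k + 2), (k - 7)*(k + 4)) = k - 7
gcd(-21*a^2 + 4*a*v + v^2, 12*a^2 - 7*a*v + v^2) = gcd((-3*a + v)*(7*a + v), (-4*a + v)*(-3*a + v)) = -3*a + v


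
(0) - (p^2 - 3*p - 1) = -p^2 + 3*p + 1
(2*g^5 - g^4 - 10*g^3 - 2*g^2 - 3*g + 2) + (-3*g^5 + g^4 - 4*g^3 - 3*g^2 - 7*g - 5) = -g^5 - 14*g^3 - 5*g^2 - 10*g - 3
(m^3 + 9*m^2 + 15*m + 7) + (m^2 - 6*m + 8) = m^3 + 10*m^2 + 9*m + 15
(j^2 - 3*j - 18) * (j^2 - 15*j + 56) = j^4 - 18*j^3 + 83*j^2 + 102*j - 1008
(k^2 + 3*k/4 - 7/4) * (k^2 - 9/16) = k^4 + 3*k^3/4 - 37*k^2/16 - 27*k/64 + 63/64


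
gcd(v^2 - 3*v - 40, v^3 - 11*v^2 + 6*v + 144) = v - 8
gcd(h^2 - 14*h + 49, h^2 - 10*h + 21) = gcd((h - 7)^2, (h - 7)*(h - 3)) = h - 7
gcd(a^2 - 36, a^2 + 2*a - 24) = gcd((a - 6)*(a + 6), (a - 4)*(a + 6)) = a + 6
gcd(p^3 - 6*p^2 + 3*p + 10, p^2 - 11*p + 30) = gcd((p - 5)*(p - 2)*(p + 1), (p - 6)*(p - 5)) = p - 5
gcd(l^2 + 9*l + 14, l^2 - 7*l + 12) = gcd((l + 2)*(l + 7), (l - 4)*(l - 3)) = 1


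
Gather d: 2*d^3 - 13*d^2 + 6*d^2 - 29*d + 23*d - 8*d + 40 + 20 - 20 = 2*d^3 - 7*d^2 - 14*d + 40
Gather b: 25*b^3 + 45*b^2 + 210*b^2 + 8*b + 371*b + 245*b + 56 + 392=25*b^3 + 255*b^2 + 624*b + 448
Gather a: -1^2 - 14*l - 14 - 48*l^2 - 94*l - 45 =-48*l^2 - 108*l - 60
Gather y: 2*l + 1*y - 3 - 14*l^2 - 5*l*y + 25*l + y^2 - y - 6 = -14*l^2 - 5*l*y + 27*l + y^2 - 9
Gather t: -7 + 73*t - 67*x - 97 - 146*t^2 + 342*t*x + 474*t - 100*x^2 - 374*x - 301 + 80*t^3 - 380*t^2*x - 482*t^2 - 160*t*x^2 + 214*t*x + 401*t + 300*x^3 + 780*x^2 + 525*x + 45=80*t^3 + t^2*(-380*x - 628) + t*(-160*x^2 + 556*x + 948) + 300*x^3 + 680*x^2 + 84*x - 360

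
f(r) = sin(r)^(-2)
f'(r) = -2*cos(r)/sin(r)^3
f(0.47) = 4.88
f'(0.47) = -19.20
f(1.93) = 1.14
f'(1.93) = 0.86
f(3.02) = 67.97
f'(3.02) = 1112.50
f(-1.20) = 1.15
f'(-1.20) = 0.90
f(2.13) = 1.39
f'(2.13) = 1.74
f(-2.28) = 1.74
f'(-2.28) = -2.98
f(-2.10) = 1.34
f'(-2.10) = -1.57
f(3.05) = 119.53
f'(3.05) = 2602.83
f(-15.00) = 2.36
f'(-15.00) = -5.53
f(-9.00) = 5.89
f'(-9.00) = -26.03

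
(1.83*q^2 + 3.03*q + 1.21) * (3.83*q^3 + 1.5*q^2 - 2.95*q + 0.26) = 7.0089*q^5 + 14.3499*q^4 + 3.7808*q^3 - 6.6477*q^2 - 2.7817*q + 0.3146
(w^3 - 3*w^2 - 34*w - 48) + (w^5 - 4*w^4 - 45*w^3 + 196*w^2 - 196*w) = w^5 - 4*w^4 - 44*w^3 + 193*w^2 - 230*w - 48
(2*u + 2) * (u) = 2*u^2 + 2*u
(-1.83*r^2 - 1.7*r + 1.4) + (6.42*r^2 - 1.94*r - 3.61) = 4.59*r^2 - 3.64*r - 2.21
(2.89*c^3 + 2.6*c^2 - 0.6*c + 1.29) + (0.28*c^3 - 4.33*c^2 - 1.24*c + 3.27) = 3.17*c^3 - 1.73*c^2 - 1.84*c + 4.56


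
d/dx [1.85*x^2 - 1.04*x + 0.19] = 3.7*x - 1.04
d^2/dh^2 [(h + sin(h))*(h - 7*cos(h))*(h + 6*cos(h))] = sqrt(2)*h^2*cos(h + pi/4) + 2*h*sin(2*h) + 4*sqrt(2)*h*sin(h + pi/4) + 84*h*cos(2*h) + 6*h + 25*sin(h)/2 + 84*sin(2*h) + 189*sin(3*h)/2 - 2*cos(h) - 2*cos(2*h)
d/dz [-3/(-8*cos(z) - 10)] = 6*sin(z)/(4*cos(z) + 5)^2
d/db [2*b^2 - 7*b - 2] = 4*b - 7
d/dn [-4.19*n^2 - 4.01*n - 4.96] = -8.38*n - 4.01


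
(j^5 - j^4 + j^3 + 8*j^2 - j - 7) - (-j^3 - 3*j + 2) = j^5 - j^4 + 2*j^3 + 8*j^2 + 2*j - 9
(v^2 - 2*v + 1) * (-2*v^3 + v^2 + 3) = -2*v^5 + 5*v^4 - 4*v^3 + 4*v^2 - 6*v + 3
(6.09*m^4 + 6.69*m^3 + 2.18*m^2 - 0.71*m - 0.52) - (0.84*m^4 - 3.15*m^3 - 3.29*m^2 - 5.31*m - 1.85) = 5.25*m^4 + 9.84*m^3 + 5.47*m^2 + 4.6*m + 1.33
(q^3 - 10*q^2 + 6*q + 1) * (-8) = -8*q^3 + 80*q^2 - 48*q - 8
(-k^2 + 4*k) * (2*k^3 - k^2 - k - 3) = -2*k^5 + 9*k^4 - 3*k^3 - k^2 - 12*k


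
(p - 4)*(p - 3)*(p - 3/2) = p^3 - 17*p^2/2 + 45*p/2 - 18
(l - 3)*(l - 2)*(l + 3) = l^3 - 2*l^2 - 9*l + 18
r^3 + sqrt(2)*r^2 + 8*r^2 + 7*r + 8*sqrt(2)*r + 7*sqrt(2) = (r + 1)*(r + 7)*(r + sqrt(2))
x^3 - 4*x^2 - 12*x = x*(x - 6)*(x + 2)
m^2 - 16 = (m - 4)*(m + 4)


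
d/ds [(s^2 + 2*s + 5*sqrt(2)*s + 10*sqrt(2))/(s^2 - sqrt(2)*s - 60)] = 2*(-3*sqrt(2)*s^2 - s^2 - 60*s - 10*sqrt(2)*s - 150*sqrt(2) - 50)/(s^4 - 2*sqrt(2)*s^3 - 118*s^2 + 120*sqrt(2)*s + 3600)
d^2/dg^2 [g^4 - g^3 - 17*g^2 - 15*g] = 12*g^2 - 6*g - 34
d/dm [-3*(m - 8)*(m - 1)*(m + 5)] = -9*m^2 + 24*m + 111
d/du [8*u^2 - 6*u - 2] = 16*u - 6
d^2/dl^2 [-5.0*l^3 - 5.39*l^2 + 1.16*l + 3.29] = -30.0*l - 10.78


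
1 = 1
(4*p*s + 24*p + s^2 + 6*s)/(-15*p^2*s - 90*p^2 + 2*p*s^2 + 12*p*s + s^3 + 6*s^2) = (-4*p - s)/(15*p^2 - 2*p*s - s^2)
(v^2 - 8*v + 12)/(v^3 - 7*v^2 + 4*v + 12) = 1/(v + 1)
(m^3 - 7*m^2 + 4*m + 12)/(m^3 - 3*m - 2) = (m - 6)/(m + 1)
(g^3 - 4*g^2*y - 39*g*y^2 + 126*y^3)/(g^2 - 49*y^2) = (g^2 + 3*g*y - 18*y^2)/(g + 7*y)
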